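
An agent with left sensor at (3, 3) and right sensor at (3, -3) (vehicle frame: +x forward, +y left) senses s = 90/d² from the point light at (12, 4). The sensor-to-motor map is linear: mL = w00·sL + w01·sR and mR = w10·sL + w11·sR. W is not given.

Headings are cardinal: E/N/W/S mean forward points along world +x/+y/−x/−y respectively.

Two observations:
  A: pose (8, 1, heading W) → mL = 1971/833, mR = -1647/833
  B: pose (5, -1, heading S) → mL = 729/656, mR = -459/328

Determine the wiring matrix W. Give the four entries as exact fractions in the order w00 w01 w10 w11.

1/2 1 -1 -1/2

obs A: pose=(8,1,W) → sL=18/17, sR=90/49, mL=1971/833, mR=-1647/833
obs B: pose=(5,-1,S) → sL=9/8, sR=45/82, mL=729/656, mR=-459/328
sensor matrix S = [[18/17, 90/49], [9/8, 45/82]]; det S = -202905/136612
solve [mL_A; mL_B] = S·[w00; w01] and [mR_A; mR_B] = S·[w10; w11]:
  w00 = 1/2, w01 = 1, w10 = -1, w11 = -1/2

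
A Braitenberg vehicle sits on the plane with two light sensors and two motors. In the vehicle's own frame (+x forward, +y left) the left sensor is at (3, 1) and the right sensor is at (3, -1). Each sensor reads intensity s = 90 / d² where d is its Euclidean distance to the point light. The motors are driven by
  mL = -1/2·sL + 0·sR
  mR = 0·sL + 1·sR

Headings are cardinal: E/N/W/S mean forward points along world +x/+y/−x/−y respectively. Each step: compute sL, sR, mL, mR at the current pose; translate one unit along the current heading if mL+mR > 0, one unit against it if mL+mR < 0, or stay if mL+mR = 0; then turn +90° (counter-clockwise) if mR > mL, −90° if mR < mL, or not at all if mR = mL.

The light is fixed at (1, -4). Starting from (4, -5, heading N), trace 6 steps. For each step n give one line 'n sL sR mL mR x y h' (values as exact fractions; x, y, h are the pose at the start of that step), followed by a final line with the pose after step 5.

0 45/4 9/2 -45/8 9/2 4 -5 N
1 10 90 -5 90 4 -6 W
2 45/17 45/13 -45/34 45/13 3 -6 S
3 90/29 90/41 -45/29 90/41 3 -7 E
4 45/2 45/8 -45/4 45/8 4 -7 N
5 18/5 10 -9/5 10 4 -8 W
final 3 -8 S

n=0: pose=(4,-5,N); sL=45/4, sR=9/2; mL=-45/8, mR=9/2; mL+mR=-9/8 → advance -1; mR−mL=81/8 → turn +1·90°
n=1: pose=(4,-6,W); sL=10, sR=90; mL=-5, mR=90; mL+mR=85 → advance +1; mR−mL=95 → turn +1·90°
n=2: pose=(3,-6,S); sL=45/17, sR=45/13; mL=-45/34, mR=45/13; mL+mR=945/442 → advance +1; mR−mL=2115/442 → turn +1·90°
n=3: pose=(3,-7,E); sL=90/29, sR=90/41; mL=-45/29, mR=90/41; mL+mR=765/1189 → advance +1; mR−mL=4455/1189 → turn +1·90°
n=4: pose=(4,-7,N); sL=45/2, sR=45/8; mL=-45/4, mR=45/8; mL+mR=-45/8 → advance -1; mR−mL=135/8 → turn +1·90°
n=5: pose=(4,-8,W); sL=18/5, sR=10; mL=-9/5, mR=10; mL+mR=41/5 → advance +1; mR−mL=59/5 → turn +1·90°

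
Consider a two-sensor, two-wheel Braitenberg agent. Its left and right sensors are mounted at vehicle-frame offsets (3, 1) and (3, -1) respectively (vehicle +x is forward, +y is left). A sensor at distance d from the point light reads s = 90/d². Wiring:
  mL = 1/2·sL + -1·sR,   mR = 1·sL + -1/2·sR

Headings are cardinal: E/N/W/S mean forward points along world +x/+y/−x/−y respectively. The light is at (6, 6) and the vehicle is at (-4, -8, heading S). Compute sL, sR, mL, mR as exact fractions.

9/37 9/41 -297/3034 405/3034

left sensor world pos  = (-3, -11); dL² = 370
right sensor world pos = (-5, -11); dR² = 410
sL = 90/370 = 9/37
sR = 90/410 = 9/41
mL = 1/2·sL + -1·sR = -297/3034
mR = 1·sL + -1/2·sR = 405/3034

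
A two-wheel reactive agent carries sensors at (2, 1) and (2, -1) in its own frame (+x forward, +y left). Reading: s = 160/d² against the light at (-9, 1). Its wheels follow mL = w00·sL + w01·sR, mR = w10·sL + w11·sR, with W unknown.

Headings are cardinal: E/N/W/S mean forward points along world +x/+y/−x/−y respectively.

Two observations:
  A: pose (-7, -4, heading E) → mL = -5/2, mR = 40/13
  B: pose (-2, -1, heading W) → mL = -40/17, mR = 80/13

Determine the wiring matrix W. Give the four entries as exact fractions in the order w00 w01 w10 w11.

-1/2 0 0 1

obs A: pose=(-7,-4,E) → sL=5, sR=40/13, mL=-5/2, mR=40/13
obs B: pose=(-2,-1,W) → sL=80/17, sR=80/13, mL=-40/17, mR=80/13
sensor matrix S = [[5, 40/13], [80/17, 80/13]]; det S = 3600/221
solve [mL_A; mL_B] = S·[w00; w01] and [mR_A; mR_B] = S·[w10; w11]:
  w00 = -1/2, w01 = 0, w10 = 0, w11 = 1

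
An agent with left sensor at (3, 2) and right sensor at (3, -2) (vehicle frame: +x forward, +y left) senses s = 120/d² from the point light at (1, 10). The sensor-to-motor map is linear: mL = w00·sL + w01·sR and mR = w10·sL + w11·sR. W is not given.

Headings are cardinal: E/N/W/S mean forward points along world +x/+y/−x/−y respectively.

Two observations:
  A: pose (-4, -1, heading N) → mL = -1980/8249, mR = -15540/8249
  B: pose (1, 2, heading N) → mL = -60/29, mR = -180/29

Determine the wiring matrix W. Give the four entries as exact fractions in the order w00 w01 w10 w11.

obs A: pose=(-4,-1,N) → sL=120/113, sR=120/73, mL=-1980/8249, mR=-15540/8249
obs B: pose=(1,2,N) → sL=120/29, sR=120/29, mL=-60/29, mR=-180/29
sensor matrix S = [[120/113, 120/73], [120/29, 120/29]]; det S = -576000/239221
solve [mL_A; mL_B] = S·[w00; w01] and [mR_A; mR_B] = S·[w10; w11]:
  w00 = -1, w01 = 1/2, w10 = -1, w11 = -1/2

-1 1/2 -1 -1/2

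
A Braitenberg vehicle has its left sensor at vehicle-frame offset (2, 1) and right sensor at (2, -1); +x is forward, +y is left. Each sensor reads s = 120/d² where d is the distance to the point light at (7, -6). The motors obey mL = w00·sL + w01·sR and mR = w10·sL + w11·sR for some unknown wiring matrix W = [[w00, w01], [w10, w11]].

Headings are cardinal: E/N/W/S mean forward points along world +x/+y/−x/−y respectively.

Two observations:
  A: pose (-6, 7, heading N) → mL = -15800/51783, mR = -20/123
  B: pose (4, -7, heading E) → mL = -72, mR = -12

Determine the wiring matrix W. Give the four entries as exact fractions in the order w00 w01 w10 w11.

obs A: pose=(-6,7,N) → sL=120/421, sR=40/123, mL=-15800/51783, mR=-20/123
obs B: pose=(4,-7,E) → sL=120, sR=24, mL=-72, mR=-12
sensor matrix S = [[120/421, 40/123], [120, 24]]; det S = -555520/17261
solve [mL_A; mL_B] = S·[w00; w01] and [mR_A; mR_B] = S·[w10; w11]:
  w00 = -1/2, w01 = -1/2, w10 = 0, w11 = -1/2

-1/2 -1/2 0 -1/2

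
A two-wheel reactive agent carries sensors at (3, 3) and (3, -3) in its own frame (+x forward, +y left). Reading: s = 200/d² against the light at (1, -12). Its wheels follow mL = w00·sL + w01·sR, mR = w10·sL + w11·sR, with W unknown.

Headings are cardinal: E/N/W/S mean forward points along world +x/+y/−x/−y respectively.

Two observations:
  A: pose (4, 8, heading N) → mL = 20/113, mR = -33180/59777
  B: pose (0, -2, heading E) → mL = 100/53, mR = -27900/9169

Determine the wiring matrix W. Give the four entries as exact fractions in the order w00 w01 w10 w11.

0 1/2 -1 -1/2

obs A: pose=(4,8,N) → sL=200/529, sR=40/113, mL=20/113, mR=-33180/59777
obs B: pose=(0,-2,E) → sL=200/173, sR=200/53, mL=100/53, mR=-27900/9169
sensor matrix S = [[200/529, 40/113], [200/173, 200/53]]; det S = 557664000/548095313
solve [mL_A; mL_B] = S·[w00; w01] and [mR_A; mR_B] = S·[w10; w11]:
  w00 = 0, w01 = 1/2, w10 = -1, w11 = -1/2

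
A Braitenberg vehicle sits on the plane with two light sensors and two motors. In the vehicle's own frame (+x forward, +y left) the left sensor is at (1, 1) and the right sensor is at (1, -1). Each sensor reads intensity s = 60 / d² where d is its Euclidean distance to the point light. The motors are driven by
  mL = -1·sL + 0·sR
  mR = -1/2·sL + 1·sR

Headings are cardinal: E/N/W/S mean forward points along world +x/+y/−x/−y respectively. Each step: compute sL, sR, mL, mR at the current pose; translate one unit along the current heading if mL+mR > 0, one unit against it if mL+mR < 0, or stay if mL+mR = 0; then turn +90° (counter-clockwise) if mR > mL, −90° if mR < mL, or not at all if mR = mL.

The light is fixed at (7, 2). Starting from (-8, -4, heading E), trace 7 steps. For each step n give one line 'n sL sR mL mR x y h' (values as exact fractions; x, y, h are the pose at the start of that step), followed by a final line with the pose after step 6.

n=0: pose=(-8,-4,E); sL=60/221, sR=12/49; mL=-60/221, mR=1182/10829; mL+mR=-1758/10829 → advance -1; mR−mL=4122/10829 → turn +1·90°
n=1: pose=(-9,-4,N); sL=30/157, sR=6/25; mL=-30/157, mR=567/3925; mL+mR=-183/3925 → advance -1; mR−mL=1317/3925 → turn +1·90°
n=2: pose=(-9,-5,W); sL=60/353, sR=12/65; mL=-60/353, mR=2286/22945; mL+mR=-1614/22945 → advance -1; mR−mL=6186/22945 → turn +1·90°
n=3: pose=(-8,-5,S); sL=3/13, sR=3/16; mL=-3/13, mR=15/208; mL+mR=-33/208 → advance -1; mR−mL=63/208 → turn +1·90°
n=4: pose=(-8,-4,E); sL=60/221, sR=12/49; mL=-60/221, mR=1182/10829; mL+mR=-1758/10829 → advance -1; mR−mL=4122/10829 → turn +1·90°
n=5: pose=(-9,-4,N); sL=30/157, sR=6/25; mL=-30/157, mR=567/3925; mL+mR=-183/3925 → advance -1; mR−mL=1317/3925 → turn +1·90°
n=6: pose=(-9,-5,W); sL=60/353, sR=12/65; mL=-60/353, mR=2286/22945; mL+mR=-1614/22945 → advance -1; mR−mL=6186/22945 → turn +1·90°

0 60/221 12/49 -60/221 1182/10829 -8 -4 E
1 30/157 6/25 -30/157 567/3925 -9 -4 N
2 60/353 12/65 -60/353 2286/22945 -9 -5 W
3 3/13 3/16 -3/13 15/208 -8 -5 S
4 60/221 12/49 -60/221 1182/10829 -8 -4 E
5 30/157 6/25 -30/157 567/3925 -9 -4 N
6 60/353 12/65 -60/353 2286/22945 -9 -5 W
final -8 -5 S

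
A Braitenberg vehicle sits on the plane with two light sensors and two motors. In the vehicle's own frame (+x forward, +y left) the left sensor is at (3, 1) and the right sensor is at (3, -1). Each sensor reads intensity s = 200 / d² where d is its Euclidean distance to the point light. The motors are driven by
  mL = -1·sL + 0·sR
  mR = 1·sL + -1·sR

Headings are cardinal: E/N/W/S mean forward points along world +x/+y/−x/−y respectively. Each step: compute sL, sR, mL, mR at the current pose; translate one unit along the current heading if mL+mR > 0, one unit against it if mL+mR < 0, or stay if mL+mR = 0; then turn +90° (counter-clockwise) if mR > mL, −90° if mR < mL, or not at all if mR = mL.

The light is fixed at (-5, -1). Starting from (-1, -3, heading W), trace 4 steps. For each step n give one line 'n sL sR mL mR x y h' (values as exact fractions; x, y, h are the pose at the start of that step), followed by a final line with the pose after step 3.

n=0: pose=(-1,-3,W); sL=20, sR=100; mL=-20, mR=-80; mL+mR=-100 → advance -1; mR−mL=-60 → turn -1·90°
n=1: pose=(0,-3,N); sL=200/17, sR=200/37; mL=-200/17, mR=4000/629; mL+mR=-200/37 → advance -1; mR−mL=11400/629 → turn +1·90°
n=2: pose=(0,-4,W); sL=10, sR=25; mL=-10, mR=-15; mL+mR=-25 → advance -1; mR−mL=-5 → turn -1·90°
n=3: pose=(1,-4,N); sL=8, sR=200/49; mL=-8, mR=192/49; mL+mR=-200/49 → advance -1; mR−mL=584/49 → turn +1·90°

0 20 100 -20 -80 -1 -3 W
1 200/17 200/37 -200/17 4000/629 0 -3 N
2 10 25 -10 -15 0 -4 W
3 8 200/49 -8 192/49 1 -4 N
final 1 -5 W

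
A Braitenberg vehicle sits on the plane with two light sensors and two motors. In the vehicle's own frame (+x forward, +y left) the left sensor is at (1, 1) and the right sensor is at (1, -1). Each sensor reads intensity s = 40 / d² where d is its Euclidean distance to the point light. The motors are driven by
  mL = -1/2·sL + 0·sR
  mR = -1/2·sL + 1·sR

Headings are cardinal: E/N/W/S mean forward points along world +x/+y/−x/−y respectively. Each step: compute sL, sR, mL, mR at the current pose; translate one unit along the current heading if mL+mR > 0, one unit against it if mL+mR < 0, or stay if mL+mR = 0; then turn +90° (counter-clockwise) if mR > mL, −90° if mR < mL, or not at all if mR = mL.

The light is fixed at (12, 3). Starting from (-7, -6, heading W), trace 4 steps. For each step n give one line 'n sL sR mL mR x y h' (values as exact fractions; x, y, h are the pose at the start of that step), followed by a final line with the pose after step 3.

0 2/25 5/58 -1/25 67/1450 -7 -6 W
1 40/461 40/541 -20/461 7620/249401 -8 -6 S
2 4/41 20/221 -2/41 378/9061 -8 -5 E
3 40/533 40/449 -20/533 12340/239317 -9 -5 N
final -9 -4 W

n=0: pose=(-7,-6,W); sL=2/25, sR=5/58; mL=-1/25, mR=67/1450; mL+mR=9/1450 → advance +1; mR−mL=5/58 → turn +1·90°
n=1: pose=(-8,-6,S); sL=40/461, sR=40/541; mL=-20/461, mR=7620/249401; mL+mR=-3200/249401 → advance -1; mR−mL=40/541 → turn +1·90°
n=2: pose=(-8,-5,E); sL=4/41, sR=20/221; mL=-2/41, mR=378/9061; mL+mR=-64/9061 → advance -1; mR−mL=20/221 → turn +1·90°
n=3: pose=(-9,-5,N); sL=40/533, sR=40/449; mL=-20/533, mR=12340/239317; mL+mR=3360/239317 → advance +1; mR−mL=40/449 → turn +1·90°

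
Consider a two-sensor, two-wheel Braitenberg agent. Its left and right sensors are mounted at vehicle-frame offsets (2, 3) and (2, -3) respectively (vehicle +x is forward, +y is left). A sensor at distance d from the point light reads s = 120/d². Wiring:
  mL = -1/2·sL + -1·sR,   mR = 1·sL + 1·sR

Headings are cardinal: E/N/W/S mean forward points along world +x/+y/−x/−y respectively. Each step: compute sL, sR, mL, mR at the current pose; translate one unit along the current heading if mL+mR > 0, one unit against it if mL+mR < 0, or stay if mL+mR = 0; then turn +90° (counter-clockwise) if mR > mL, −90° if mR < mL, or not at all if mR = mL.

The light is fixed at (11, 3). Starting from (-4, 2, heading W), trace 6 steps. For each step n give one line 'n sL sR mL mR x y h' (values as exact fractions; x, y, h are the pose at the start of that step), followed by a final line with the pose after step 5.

n=0: pose=(-4,2,W); sL=24/61, sR=120/293; mL=-10836/17873, mR=14352/17873; mL+mR=12/61 → advance +1; mR−mL=25188/17873 → turn +1·90°
n=1: pose=(-5,2,S); sL=60/89, sR=12/37; mL=-2178/3293, mR=3288/3293; mL+mR=30/89 → advance +1; mR−mL=5466/3293 → turn +1·90°
n=2: pose=(-5,1,E); sL=120/197, sR=120/221; mL=-36900/43537, mR=50160/43537; mL+mR=60/197 → advance +1; mR−mL=87060/43537 → turn +1·90°
n=3: pose=(-4,1,N); sL=10/27, sR=5/6; mL=-55/54, mR=65/54; mL+mR=5/27 → advance +1; mR−mL=20/9 → turn +1·90°
n=4: pose=(-4,2,W); sL=24/61, sR=120/293; mL=-10836/17873, mR=14352/17873; mL+mR=12/61 → advance +1; mR−mL=25188/17873 → turn +1·90°
n=5: pose=(-5,2,S); sL=60/89, sR=12/37; mL=-2178/3293, mR=3288/3293; mL+mR=30/89 → advance +1; mR−mL=5466/3293 → turn +1·90°

0 24/61 120/293 -10836/17873 14352/17873 -4 2 W
1 60/89 12/37 -2178/3293 3288/3293 -5 2 S
2 120/197 120/221 -36900/43537 50160/43537 -5 1 E
3 10/27 5/6 -55/54 65/54 -4 1 N
4 24/61 120/293 -10836/17873 14352/17873 -4 2 W
5 60/89 12/37 -2178/3293 3288/3293 -5 2 S
final -5 1 E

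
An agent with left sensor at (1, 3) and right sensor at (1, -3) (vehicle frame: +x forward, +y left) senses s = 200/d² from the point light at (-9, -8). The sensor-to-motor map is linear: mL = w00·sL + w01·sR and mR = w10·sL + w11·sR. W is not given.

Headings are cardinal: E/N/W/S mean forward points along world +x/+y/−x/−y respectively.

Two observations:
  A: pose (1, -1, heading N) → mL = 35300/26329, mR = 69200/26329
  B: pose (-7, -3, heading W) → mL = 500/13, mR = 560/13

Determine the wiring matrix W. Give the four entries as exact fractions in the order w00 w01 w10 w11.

obs A: pose=(1,-1,N) → sL=200/113, sR=200/233, mL=35300/26329, mR=69200/26329
obs B: pose=(-7,-3,W) → sL=40, sR=40/13, mL=500/13, mR=560/13
sensor matrix S = [[200/113, 200/233], [40, 40/13]]; det S = -9888000/342277
solve [mL_A; mL_B] = S·[w00; w01] and [mR_A; mR_B] = S·[w10; w11]:
  w00 = 1, w01 = -1/2, w10 = 1, w11 = 1

1 -1/2 1 1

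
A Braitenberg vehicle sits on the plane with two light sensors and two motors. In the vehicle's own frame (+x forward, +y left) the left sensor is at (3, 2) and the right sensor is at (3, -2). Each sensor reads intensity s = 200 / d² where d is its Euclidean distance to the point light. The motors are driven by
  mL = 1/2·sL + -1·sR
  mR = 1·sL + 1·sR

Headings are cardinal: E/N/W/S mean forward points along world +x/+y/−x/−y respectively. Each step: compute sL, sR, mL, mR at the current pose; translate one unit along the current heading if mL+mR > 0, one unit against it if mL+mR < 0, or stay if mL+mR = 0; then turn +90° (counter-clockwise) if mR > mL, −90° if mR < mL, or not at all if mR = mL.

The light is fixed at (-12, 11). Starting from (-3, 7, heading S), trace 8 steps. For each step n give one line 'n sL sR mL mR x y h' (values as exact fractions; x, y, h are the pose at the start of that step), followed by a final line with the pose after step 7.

0 20/17 100/49 -1210/833 2680/833 -3 7 S
1 200/153 200/193 -11300/29529 69200/29529 -3 6 E
2 50/17 50/37 75/629 2700/629 -2 6 N
3 40/17 200/53 -2340/901 5520/901 -2 7 W
4 20/17 100/49 -1210/833 2680/833 -3 7 S
5 200/153 200/193 -11300/29529 69200/29529 -3 6 E
6 50/17 50/37 75/629 2700/629 -2 6 N
7 40/17 200/53 -2340/901 5520/901 -2 7 W
final -3 7 S

n=0: pose=(-3,7,S); sL=20/17, sR=100/49; mL=-1210/833, mR=2680/833; mL+mR=30/17 → advance +1; mR−mL=3890/833 → turn +1·90°
n=1: pose=(-3,6,E); sL=200/153, sR=200/193; mL=-11300/29529, mR=69200/29529; mL+mR=100/51 → advance +1; mR−mL=80500/29529 → turn +1·90°
n=2: pose=(-2,6,N); sL=50/17, sR=50/37; mL=75/629, mR=2700/629; mL+mR=75/17 → advance +1; mR−mL=2625/629 → turn +1·90°
n=3: pose=(-2,7,W); sL=40/17, sR=200/53; mL=-2340/901, mR=5520/901; mL+mR=60/17 → advance +1; mR−mL=7860/901 → turn +1·90°
n=4: pose=(-3,7,S); sL=20/17, sR=100/49; mL=-1210/833, mR=2680/833; mL+mR=30/17 → advance +1; mR−mL=3890/833 → turn +1·90°
n=5: pose=(-3,6,E); sL=200/153, sR=200/193; mL=-11300/29529, mR=69200/29529; mL+mR=100/51 → advance +1; mR−mL=80500/29529 → turn +1·90°
n=6: pose=(-2,6,N); sL=50/17, sR=50/37; mL=75/629, mR=2700/629; mL+mR=75/17 → advance +1; mR−mL=2625/629 → turn +1·90°
n=7: pose=(-2,7,W); sL=40/17, sR=200/53; mL=-2340/901, mR=5520/901; mL+mR=60/17 → advance +1; mR−mL=7860/901 → turn +1·90°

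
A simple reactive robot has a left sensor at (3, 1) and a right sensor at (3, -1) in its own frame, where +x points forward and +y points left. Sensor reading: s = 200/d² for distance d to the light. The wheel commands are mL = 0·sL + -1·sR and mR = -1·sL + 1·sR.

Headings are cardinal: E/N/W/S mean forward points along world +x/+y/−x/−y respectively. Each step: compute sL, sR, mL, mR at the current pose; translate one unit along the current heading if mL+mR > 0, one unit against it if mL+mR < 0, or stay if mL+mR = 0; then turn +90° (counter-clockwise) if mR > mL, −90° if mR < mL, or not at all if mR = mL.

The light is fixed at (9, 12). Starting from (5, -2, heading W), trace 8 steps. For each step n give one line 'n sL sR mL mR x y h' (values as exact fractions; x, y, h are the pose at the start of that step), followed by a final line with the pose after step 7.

n=0: pose=(5,-2,W); sL=100/137, sR=100/109; mL=-100/109, mR=2800/14933; mL+mR=-100/137 → advance -1; mR−mL=16500/14933 → turn +1·90°
n=1: pose=(6,-2,S); sL=200/293, sR=40/61; mL=-40/61, mR=-480/17873; mL+mR=-200/293 → advance -1; mR−mL=11240/17873 → turn +1·90°
n=2: pose=(6,-1,E); sL=25/18, sR=50/49; mL=-50/49, mR=-325/882; mL+mR=-25/18 → advance -1; mR−mL=575/882 → turn +1·90°
n=3: pose=(5,-1,N); sL=8/5, sR=200/109; mL=-200/109, mR=128/545; mL+mR=-8/5 → advance -1; mR−mL=1128/545 → turn +1·90°
n=4: pose=(5,-2,W); sL=100/137, sR=100/109; mL=-100/109, mR=2800/14933; mL+mR=-100/137 → advance -1; mR−mL=16500/14933 → turn +1·90°
n=5: pose=(6,-2,S); sL=200/293, sR=40/61; mL=-40/61, mR=-480/17873; mL+mR=-200/293 → advance -1; mR−mL=11240/17873 → turn +1·90°
n=6: pose=(6,-1,E); sL=25/18, sR=50/49; mL=-50/49, mR=-325/882; mL+mR=-25/18 → advance -1; mR−mL=575/882 → turn +1·90°
n=7: pose=(5,-1,N); sL=8/5, sR=200/109; mL=-200/109, mR=128/545; mL+mR=-8/5 → advance -1; mR−mL=1128/545 → turn +1·90°

0 100/137 100/109 -100/109 2800/14933 5 -2 W
1 200/293 40/61 -40/61 -480/17873 6 -2 S
2 25/18 50/49 -50/49 -325/882 6 -1 E
3 8/5 200/109 -200/109 128/545 5 -1 N
4 100/137 100/109 -100/109 2800/14933 5 -2 W
5 200/293 40/61 -40/61 -480/17873 6 -2 S
6 25/18 50/49 -50/49 -325/882 6 -1 E
7 8/5 200/109 -200/109 128/545 5 -1 N
final 5 -2 W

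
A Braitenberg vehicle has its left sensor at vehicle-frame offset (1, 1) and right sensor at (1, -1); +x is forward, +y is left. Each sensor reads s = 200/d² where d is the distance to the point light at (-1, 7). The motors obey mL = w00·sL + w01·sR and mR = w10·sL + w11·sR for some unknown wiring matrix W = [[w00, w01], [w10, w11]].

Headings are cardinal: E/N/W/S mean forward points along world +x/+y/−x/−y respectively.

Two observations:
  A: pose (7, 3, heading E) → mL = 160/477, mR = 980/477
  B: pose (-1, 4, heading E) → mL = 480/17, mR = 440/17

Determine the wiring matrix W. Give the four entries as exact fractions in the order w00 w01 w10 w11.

1 -1 1/2 1/2

obs A: pose=(7,3,E) → sL=20/9, sR=100/53, mL=160/477, mR=980/477
obs B: pose=(-1,4,E) → sL=40, sR=200/17, mL=480/17, mR=440/17
sensor matrix S = [[20/9, 100/53], [40, 200/17]]; det S = -400000/8109
solve [mL_A; mL_B] = S·[w00; w01] and [mR_A; mR_B] = S·[w10; w11]:
  w00 = 1, w01 = -1, w10 = 1/2, w11 = 1/2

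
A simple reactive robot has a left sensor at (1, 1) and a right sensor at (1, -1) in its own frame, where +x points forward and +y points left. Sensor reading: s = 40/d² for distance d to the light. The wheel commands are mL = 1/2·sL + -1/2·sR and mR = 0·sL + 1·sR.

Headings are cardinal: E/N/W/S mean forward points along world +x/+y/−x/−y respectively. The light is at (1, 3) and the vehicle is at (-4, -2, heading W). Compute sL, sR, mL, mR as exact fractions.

left sensor world pos  = (-5, -3); dL² = 72
right sensor world pos = (-5, -1); dR² = 52
sL = 40/72 = 5/9
sR = 40/52 = 10/13
mL = 1/2·sL + -1/2·sR = -25/234
mR = 0·sL + 1·sR = 10/13

5/9 10/13 -25/234 10/13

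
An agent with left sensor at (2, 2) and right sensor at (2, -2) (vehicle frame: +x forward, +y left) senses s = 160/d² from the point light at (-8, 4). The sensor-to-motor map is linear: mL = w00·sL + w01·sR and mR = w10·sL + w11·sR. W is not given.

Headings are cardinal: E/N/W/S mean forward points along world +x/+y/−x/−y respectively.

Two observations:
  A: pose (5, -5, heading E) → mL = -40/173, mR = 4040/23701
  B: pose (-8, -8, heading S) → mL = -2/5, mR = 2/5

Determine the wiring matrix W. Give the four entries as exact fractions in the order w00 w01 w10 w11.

0 -1/2 -1/2 1

obs A: pose=(5,-5,E) → sL=80/137, sR=80/173, mL=-40/173, mR=4040/23701
obs B: pose=(-8,-8,S) → sL=4/5, sR=4/5, mL=-2/5, mR=2/5
sensor matrix S = [[80/137, 80/173], [4/5, 4/5]]; det S = 2304/23701
solve [mL_A; mL_B] = S·[w00; w01] and [mR_A; mR_B] = S·[w10; w11]:
  w00 = 0, w01 = -1/2, w10 = -1/2, w11 = 1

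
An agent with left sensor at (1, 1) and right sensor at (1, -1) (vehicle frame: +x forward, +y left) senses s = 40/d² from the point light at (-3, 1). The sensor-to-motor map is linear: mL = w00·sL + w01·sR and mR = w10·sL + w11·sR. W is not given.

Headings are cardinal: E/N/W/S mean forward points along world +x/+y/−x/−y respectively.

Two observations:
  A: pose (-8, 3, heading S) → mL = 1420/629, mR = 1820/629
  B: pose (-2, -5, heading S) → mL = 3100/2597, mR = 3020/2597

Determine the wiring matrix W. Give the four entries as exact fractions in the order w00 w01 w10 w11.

obs A: pose=(-8,3,S) → sL=40/17, sR=40/37, mL=1420/629, mR=1820/629
obs B: pose=(-2,-5,S) → sL=40/53, sR=40/49, mL=3100/2597, mR=3020/2597
sensor matrix S = [[40/17, 40/37], [40/53, 40/49]]; det S = 1804800/1633513
solve [mL_A; mL_B] = S·[w00; w01] and [mR_A; mR_B] = S·[w10; w11]:
  w00 = 1/2, w01 = 1, w10 = 1, w11 = 1/2

1/2 1 1 1/2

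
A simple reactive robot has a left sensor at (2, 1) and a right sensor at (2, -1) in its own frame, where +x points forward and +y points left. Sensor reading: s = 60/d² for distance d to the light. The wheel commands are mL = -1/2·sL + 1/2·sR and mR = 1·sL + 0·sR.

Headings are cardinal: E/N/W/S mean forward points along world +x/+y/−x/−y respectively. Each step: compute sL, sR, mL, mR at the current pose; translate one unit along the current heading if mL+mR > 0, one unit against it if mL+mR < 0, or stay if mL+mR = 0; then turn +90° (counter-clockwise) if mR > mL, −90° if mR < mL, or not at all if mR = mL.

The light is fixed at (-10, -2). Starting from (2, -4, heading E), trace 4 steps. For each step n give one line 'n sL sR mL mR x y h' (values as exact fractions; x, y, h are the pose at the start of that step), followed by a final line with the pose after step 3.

n=0: pose=(2,-4,E); sL=60/197, sR=12/41; mL=-48/8077, mR=60/197; mL+mR=2412/8077 → advance +1; mR−mL=2508/8077 → turn +1·90°
n=1: pose=(3,-4,N); sL=5/12, sR=15/49; mL=-65/1176, mR=5/12; mL+mR=425/1176 → advance +1; mR−mL=185/392 → turn +1·90°
n=2: pose=(3,-3,W); sL=12/25, sR=60/121; mL=24/3025, mR=12/25; mL+mR=1476/3025 → advance +1; mR−mL=1428/3025 → turn +1·90°
n=3: pose=(2,-3,S); sL=30/89, sR=6/13; mL=72/1157, mR=30/89; mL+mR=462/1157 → advance +1; mR−mL=318/1157 → turn +1·90°

0 60/197 12/41 -48/8077 60/197 2 -4 E
1 5/12 15/49 -65/1176 5/12 3 -4 N
2 12/25 60/121 24/3025 12/25 3 -3 W
3 30/89 6/13 72/1157 30/89 2 -3 S
final 2 -4 E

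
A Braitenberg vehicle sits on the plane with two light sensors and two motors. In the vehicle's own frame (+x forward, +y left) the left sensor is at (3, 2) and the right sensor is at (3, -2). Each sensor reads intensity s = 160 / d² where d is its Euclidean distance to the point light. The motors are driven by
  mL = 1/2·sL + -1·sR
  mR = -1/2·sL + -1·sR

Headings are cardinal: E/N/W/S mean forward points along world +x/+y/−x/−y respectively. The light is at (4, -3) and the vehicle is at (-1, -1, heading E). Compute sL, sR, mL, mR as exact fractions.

left sensor world pos  = (2, 1); dL² = 20
right sensor world pos = (2, -3); dR² = 4
sL = 160/20 = 8
sR = 160/4 = 40
mL = 1/2·sL + -1·sR = -36
mR = -1/2·sL + -1·sR = -44

8 40 -36 -44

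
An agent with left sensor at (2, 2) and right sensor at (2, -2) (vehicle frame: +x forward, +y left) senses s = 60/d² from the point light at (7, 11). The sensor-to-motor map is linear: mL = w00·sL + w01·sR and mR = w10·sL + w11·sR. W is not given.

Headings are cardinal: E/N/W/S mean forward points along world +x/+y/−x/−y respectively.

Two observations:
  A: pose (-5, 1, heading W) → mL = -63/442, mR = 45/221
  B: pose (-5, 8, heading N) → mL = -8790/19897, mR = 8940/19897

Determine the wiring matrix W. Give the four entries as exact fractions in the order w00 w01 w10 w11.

1/2 -1 1/2 1/2

obs A: pose=(-5,1,W) → sL=3/17, sR=3/13, mL=-63/442, mR=45/221
obs B: pose=(-5,8,N) → sL=60/197, sR=60/101, mL=-8790/19897, mR=8940/19897
sensor matrix S = [[3/17, 3/13], [60/197, 60/101]]; det S = 151920/4397237
solve [mL_A; mL_B] = S·[w00; w01] and [mR_A; mR_B] = S·[w10; w11]:
  w00 = 1/2, w01 = -1, w10 = 1/2, w11 = 1/2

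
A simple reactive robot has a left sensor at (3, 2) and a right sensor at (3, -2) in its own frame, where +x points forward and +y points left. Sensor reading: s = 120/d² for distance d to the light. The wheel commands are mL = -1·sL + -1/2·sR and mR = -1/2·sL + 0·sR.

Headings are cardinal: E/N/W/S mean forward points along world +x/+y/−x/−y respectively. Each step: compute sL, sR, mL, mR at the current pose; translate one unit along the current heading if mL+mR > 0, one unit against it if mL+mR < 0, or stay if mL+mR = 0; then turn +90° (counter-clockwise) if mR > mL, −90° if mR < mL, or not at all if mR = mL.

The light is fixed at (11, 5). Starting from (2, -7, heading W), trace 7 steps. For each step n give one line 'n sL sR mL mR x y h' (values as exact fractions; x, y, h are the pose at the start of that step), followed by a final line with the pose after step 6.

0 6/17 30/61 -621/1037 -3/17 2 -7 W
1 40/87 24/65 -3644/5655 -20/87 3 -7 S
2 60/53 60/97 -7410/5141 -30/53 3 -6 E
3 24/37 120/113 -4932/4181 -12/37 2 -6 N
4 6/17 30/61 -621/1037 -3/17 2 -7 W
5 40/87 24/65 -3644/5655 -20/87 3 -7 S
6 60/53 60/97 -7410/5141 -30/53 3 -6 E
final 2 -6 N

n=0: pose=(2,-7,W); sL=6/17, sR=30/61; mL=-621/1037, mR=-3/17; mL+mR=-804/1037 → advance -1; mR−mL=438/1037 → turn +1·90°
n=1: pose=(3,-7,S); sL=40/87, sR=24/65; mL=-3644/5655, mR=-20/87; mL+mR=-1648/1885 → advance -1; mR−mL=2344/5655 → turn +1·90°
n=2: pose=(3,-6,E); sL=60/53, sR=60/97; mL=-7410/5141, mR=-30/53; mL+mR=-10320/5141 → advance -1; mR−mL=4500/5141 → turn +1·90°
n=3: pose=(2,-6,N); sL=24/37, sR=120/113; mL=-4932/4181, mR=-12/37; mL+mR=-6288/4181 → advance -1; mR−mL=3576/4181 → turn +1·90°
n=4: pose=(2,-7,W); sL=6/17, sR=30/61; mL=-621/1037, mR=-3/17; mL+mR=-804/1037 → advance -1; mR−mL=438/1037 → turn +1·90°
n=5: pose=(3,-7,S); sL=40/87, sR=24/65; mL=-3644/5655, mR=-20/87; mL+mR=-1648/1885 → advance -1; mR−mL=2344/5655 → turn +1·90°
n=6: pose=(3,-6,E); sL=60/53, sR=60/97; mL=-7410/5141, mR=-30/53; mL+mR=-10320/5141 → advance -1; mR−mL=4500/5141 → turn +1·90°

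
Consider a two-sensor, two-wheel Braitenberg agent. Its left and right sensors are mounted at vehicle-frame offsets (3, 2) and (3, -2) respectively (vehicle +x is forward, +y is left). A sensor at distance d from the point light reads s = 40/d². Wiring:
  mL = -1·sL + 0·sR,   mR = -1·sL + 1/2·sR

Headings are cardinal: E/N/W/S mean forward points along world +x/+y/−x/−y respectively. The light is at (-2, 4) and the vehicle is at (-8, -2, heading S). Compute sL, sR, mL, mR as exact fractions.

left sensor world pos  = (-6, -5); dL² = 97
right sensor world pos = (-10, -5); dR² = 145
sL = 40/97 = 40/97
sR = 40/145 = 8/29
mL = -1·sL + 0·sR = -40/97
mR = -1·sL + 1/2·sR = -772/2813

40/97 8/29 -40/97 -772/2813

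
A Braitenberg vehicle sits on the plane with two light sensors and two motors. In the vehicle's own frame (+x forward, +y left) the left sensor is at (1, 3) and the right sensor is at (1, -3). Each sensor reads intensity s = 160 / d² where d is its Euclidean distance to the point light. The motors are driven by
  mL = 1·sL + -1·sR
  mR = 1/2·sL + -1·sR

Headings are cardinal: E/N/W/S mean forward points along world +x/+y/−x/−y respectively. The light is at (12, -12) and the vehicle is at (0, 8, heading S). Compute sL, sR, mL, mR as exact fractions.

80/221 80/293 5760/64753 -5960/64753

left sensor world pos  = (3, 7); dL² = 442
right sensor world pos = (-3, 7); dR² = 586
sL = 160/442 = 80/221
sR = 160/586 = 80/293
mL = 1·sL + -1·sR = 5760/64753
mR = 1/2·sL + -1·sR = -5960/64753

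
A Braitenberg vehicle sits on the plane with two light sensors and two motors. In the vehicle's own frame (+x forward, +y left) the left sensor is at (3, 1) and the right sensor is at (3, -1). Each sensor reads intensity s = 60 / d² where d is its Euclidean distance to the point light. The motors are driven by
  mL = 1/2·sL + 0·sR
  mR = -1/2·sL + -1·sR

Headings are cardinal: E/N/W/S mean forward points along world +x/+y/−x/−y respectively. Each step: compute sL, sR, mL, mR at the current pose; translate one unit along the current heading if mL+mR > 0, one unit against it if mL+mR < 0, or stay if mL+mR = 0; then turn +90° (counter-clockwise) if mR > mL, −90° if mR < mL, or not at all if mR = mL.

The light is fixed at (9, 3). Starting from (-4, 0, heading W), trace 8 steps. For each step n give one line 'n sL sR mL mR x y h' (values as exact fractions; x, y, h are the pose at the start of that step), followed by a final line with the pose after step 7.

0 15/68 3/13 15/136 -603/1768 -4 0 W
1 60/169 60/121 30/169 -13770/20449 -3 0 N
2 2/3 30/53 1/3 -143/159 -3 -1 E
3 60/193 12/49 30/193 -3786/9457 -4 -1 S
4 15/68 3/13 15/136 -603/1768 -4 0 W
5 60/169 60/121 30/169 -13770/20449 -3 0 N
6 2/3 30/53 1/3 -143/159 -3 -1 E
7 60/193 12/49 30/193 -3786/9457 -4 -1 S
final -4 0 W

n=0: pose=(-4,0,W); sL=15/68, sR=3/13; mL=15/136, mR=-603/1768; mL+mR=-3/13 → advance -1; mR−mL=-399/884 → turn -1·90°
n=1: pose=(-3,0,N); sL=60/169, sR=60/121; mL=30/169, mR=-13770/20449; mL+mR=-60/121 → advance -1; mR−mL=-17400/20449 → turn -1·90°
n=2: pose=(-3,-1,E); sL=2/3, sR=30/53; mL=1/3, mR=-143/159; mL+mR=-30/53 → advance -1; mR−mL=-196/159 → turn -1·90°
n=3: pose=(-4,-1,S); sL=60/193, sR=12/49; mL=30/193, mR=-3786/9457; mL+mR=-12/49 → advance -1; mR−mL=-5256/9457 → turn -1·90°
n=4: pose=(-4,0,W); sL=15/68, sR=3/13; mL=15/136, mR=-603/1768; mL+mR=-3/13 → advance -1; mR−mL=-399/884 → turn -1·90°
n=5: pose=(-3,0,N); sL=60/169, sR=60/121; mL=30/169, mR=-13770/20449; mL+mR=-60/121 → advance -1; mR−mL=-17400/20449 → turn -1·90°
n=6: pose=(-3,-1,E); sL=2/3, sR=30/53; mL=1/3, mR=-143/159; mL+mR=-30/53 → advance -1; mR−mL=-196/159 → turn -1·90°
n=7: pose=(-4,-1,S); sL=60/193, sR=12/49; mL=30/193, mR=-3786/9457; mL+mR=-12/49 → advance -1; mR−mL=-5256/9457 → turn -1·90°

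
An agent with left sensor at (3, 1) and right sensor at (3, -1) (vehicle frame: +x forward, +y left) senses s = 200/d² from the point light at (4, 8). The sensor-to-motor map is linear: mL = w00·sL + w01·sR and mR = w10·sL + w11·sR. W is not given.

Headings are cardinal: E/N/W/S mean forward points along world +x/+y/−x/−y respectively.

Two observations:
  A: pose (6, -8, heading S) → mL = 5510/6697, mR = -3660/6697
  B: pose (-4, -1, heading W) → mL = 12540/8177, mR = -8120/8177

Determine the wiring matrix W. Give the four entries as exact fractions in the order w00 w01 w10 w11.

1/2 1 -1/2 -1/2

obs A: pose=(6,-8,S) → sL=20/37, sR=100/181, mL=5510/6697, mR=-3660/6697
obs B: pose=(-4,-1,W) → sL=200/221, sR=40/37, mL=12540/8177, mR=-8120/8177
sensor matrix S = [[20/37, 100/181], [200/221, 40/37]]; det S = 4620800/54761369
solve [mL_A; mL_B] = S·[w00; w01] and [mR_A; mR_B] = S·[w10; w11]:
  w00 = 1/2, w01 = 1, w10 = -1/2, w11 = -1/2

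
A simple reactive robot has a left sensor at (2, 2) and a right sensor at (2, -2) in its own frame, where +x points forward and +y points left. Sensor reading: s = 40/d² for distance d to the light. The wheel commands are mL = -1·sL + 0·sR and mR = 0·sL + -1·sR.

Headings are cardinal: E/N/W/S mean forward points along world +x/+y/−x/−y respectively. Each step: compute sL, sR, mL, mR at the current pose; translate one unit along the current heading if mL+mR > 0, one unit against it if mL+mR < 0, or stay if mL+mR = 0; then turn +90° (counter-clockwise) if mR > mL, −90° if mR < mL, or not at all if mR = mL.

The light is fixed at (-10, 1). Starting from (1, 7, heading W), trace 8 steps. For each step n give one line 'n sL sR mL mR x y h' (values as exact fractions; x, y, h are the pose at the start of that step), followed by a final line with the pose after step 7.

n=0: pose=(1,7,W); sL=40/97, sR=8/29; mL=-40/97, mR=-8/29; mL+mR=-1936/2813 → advance -1; mR−mL=384/2813 → turn +1·90°
n=1: pose=(2,7,S); sL=10/53, sR=10/29; mL=-10/53, mR=-10/29; mL+mR=-820/1537 → advance -1; mR−mL=-240/1537 → turn -1·90°
n=2: pose=(2,8,W); sL=8/25, sR=40/181; mL=-8/25, mR=-40/181; mL+mR=-2448/4525 → advance -1; mR−mL=448/4525 → turn +1·90°
n=3: pose=(3,8,S); sL=4/25, sR=20/73; mL=-4/25, mR=-20/73; mL+mR=-792/1825 → advance -1; mR−mL=-208/1825 → turn -1·90°
n=4: pose=(3,9,W); sL=40/157, sR=40/221; mL=-40/157, mR=-40/221; mL+mR=-15120/34697 → advance -1; mR−mL=2560/34697 → turn +1·90°
n=5: pose=(4,9,S); sL=10/73, sR=2/9; mL=-10/73, mR=-2/9; mL+mR=-236/657 → advance -1; mR−mL=-56/657 → turn -1·90°
n=6: pose=(4,10,W); sL=40/193, sR=8/53; mL=-40/193, mR=-8/53; mL+mR=-3664/10229 → advance -1; mR−mL=576/10229 → turn +1·90°
n=7: pose=(5,10,S); sL=20/169, sR=20/109; mL=-20/169, mR=-20/109; mL+mR=-5560/18421 → advance -1; mR−mL=-1200/18421 → turn -1·90°

0 40/97 8/29 -40/97 -8/29 1 7 W
1 10/53 10/29 -10/53 -10/29 2 7 S
2 8/25 40/181 -8/25 -40/181 2 8 W
3 4/25 20/73 -4/25 -20/73 3 8 S
4 40/157 40/221 -40/157 -40/221 3 9 W
5 10/73 2/9 -10/73 -2/9 4 9 S
6 40/193 8/53 -40/193 -8/53 4 10 W
7 20/169 20/109 -20/169 -20/109 5 10 S
final 5 11 W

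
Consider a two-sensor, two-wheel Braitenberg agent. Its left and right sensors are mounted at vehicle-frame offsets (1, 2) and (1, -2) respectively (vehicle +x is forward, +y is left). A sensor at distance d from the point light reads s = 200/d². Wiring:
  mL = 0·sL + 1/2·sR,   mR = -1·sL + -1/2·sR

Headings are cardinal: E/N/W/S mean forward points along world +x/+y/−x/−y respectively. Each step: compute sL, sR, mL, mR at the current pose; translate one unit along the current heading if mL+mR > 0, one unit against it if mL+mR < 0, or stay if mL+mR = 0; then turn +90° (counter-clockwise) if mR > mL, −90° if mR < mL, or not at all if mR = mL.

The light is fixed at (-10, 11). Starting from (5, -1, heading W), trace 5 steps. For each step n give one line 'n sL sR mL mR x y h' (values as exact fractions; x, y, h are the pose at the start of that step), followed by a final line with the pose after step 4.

0 25/49 25/37 25/74 -3075/3626 5 -1 W
1 200/317 40/89 20/89 -24140/28213 6 -1 N
2 20/41 100/257 50/257 -7190/10537 6 -2 E
3 40/97 40/73 20/73 -4860/7081 5 -2 S
4 25/49 25/37 25/74 -3075/3626 5 -1 W
final 6 -1 N

n=0: pose=(5,-1,W); sL=25/49, sR=25/37; mL=25/74, mR=-3075/3626; mL+mR=-25/49 → advance -1; mR−mL=-2150/1813 → turn -1·90°
n=1: pose=(6,-1,N); sL=200/317, sR=40/89; mL=20/89, mR=-24140/28213; mL+mR=-200/317 → advance -1; mR−mL=-30480/28213 → turn -1·90°
n=2: pose=(6,-2,E); sL=20/41, sR=100/257; mL=50/257, mR=-7190/10537; mL+mR=-20/41 → advance -1; mR−mL=-9240/10537 → turn -1·90°
n=3: pose=(5,-2,S); sL=40/97, sR=40/73; mL=20/73, mR=-4860/7081; mL+mR=-40/97 → advance -1; mR−mL=-6800/7081 → turn -1·90°
n=4: pose=(5,-1,W); sL=25/49, sR=25/37; mL=25/74, mR=-3075/3626; mL+mR=-25/49 → advance -1; mR−mL=-2150/1813 → turn -1·90°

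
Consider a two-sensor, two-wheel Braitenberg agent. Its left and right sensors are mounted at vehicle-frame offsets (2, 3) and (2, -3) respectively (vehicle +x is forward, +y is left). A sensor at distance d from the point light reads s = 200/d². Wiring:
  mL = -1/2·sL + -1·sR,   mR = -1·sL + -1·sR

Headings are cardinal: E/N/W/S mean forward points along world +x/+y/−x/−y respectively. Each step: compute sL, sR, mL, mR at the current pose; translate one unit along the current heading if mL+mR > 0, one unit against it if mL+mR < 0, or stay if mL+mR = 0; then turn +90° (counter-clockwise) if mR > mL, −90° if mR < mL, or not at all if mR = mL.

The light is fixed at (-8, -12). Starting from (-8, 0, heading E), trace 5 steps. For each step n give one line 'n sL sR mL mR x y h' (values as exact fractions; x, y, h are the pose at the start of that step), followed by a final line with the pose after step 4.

0 200/229 40/17 -10860/3893 -12560/3893 -8 0 E
1 25/13 50/29 -2025/754 -1375/377 -9 0 S
2 200/109 40/53 -9660/5777 -14960/5777 -9 1 W
3 100/117 100/117 -50/39 -200/117 -8 1 N
4 200/229 40/17 -10860/3893 -12560/3893 -8 0 E
final -9 0 S

n=0: pose=(-8,0,E); sL=200/229, sR=40/17; mL=-10860/3893, mR=-12560/3893; mL+mR=-23420/3893 → advance -1; mR−mL=-100/229 → turn -1·90°
n=1: pose=(-9,0,S); sL=25/13, sR=50/29; mL=-2025/754, mR=-1375/377; mL+mR=-4775/754 → advance -1; mR−mL=-25/26 → turn -1·90°
n=2: pose=(-9,1,W); sL=200/109, sR=40/53; mL=-9660/5777, mR=-14960/5777; mL+mR=-24620/5777 → advance -1; mR−mL=-100/109 → turn -1·90°
n=3: pose=(-8,1,N); sL=100/117, sR=100/117; mL=-50/39, mR=-200/117; mL+mR=-350/117 → advance -1; mR−mL=-50/117 → turn -1·90°
n=4: pose=(-8,0,E); sL=200/229, sR=40/17; mL=-10860/3893, mR=-12560/3893; mL+mR=-23420/3893 → advance -1; mR−mL=-100/229 → turn -1·90°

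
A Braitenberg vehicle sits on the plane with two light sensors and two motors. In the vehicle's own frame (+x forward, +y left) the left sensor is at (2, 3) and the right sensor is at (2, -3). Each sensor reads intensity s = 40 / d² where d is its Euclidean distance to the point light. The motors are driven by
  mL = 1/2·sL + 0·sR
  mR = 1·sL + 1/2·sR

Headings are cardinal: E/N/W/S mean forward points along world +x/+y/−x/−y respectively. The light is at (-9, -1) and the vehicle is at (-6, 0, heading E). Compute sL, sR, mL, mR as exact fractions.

left sensor world pos  = (-4, 3); dL² = 41
right sensor world pos = (-4, -3); dR² = 29
sL = 40/41 = 40/41
sR = 40/29 = 40/29
mL = 1/2·sL + 0·sR = 20/41
mR = 1·sL + 1/2·sR = 1980/1189

40/41 40/29 20/41 1980/1189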